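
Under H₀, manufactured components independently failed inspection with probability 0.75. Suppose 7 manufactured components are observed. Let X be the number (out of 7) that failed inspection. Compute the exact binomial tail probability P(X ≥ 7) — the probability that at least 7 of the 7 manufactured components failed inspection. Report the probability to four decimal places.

P = 0.1335

X is binomial with n = 7 and p = 0.75.
P(X ≥ 7) = C(7,7)·0.75^7·0.25^0.
= 0.133484 = 0.1335.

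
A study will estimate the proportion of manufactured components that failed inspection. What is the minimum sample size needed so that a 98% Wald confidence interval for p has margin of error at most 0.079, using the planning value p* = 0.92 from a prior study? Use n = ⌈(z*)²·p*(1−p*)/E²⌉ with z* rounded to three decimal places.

The 98% critical value is z* = 2.326.
p*(1−p*) = 0.92·0.08 = 0.0736.
(z*)²·p*(1−p*)/E² = 5.410276·0.0736/0.006241 = 63.803.
Rounding up, n = 64.

n = 64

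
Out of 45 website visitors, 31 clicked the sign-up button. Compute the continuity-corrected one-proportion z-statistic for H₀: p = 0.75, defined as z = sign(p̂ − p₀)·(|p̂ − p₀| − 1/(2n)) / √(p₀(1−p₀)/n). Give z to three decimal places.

The sample proportion is 31/45 = 0.68889. p̂ − p₀ = -0.061111.
Continuity correction 1/(2n) = 1/90 = 0.011111.
Corrected numerator: |-0.061111| − 0.011111 = 0.050000.
Null standard error: √(0.75·0.25/45) = √0.004166667 = 0.064550.
z = (−)0.050000/0.064550 = -0.775.

z = -0.775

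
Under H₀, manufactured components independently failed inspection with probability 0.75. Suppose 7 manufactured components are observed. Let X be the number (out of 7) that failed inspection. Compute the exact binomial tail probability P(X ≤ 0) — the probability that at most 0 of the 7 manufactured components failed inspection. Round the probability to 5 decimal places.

X ~ Binomial(n=7, p=0.75).
P(X ≤ 0) = C(7,0)·0.75^0·0.25^7.
= 0.000061 = 0.00006.

P = 0.00006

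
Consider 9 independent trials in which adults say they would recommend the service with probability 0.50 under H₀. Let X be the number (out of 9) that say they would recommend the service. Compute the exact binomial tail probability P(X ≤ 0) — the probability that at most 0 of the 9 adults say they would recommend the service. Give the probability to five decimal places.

P = 0.00195

X ~ Binomial(n=9, p=0.50).
P(X ≤ 0) = C(9,0)·0.50^0·0.50^9.
= 0.001953 = 0.00195.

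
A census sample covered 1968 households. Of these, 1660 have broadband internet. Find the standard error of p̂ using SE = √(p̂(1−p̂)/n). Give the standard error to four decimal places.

With x = 1660 successes in n = 1968, p̂ = 0.84350.
p̂(1−p̂) = 0.132008.
SE = √(0.132008/1968) = 0.0082.

SE = 0.0082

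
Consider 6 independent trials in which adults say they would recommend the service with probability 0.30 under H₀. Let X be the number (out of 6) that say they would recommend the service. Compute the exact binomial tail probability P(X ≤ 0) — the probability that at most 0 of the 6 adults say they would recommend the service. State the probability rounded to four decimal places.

X ~ Binomial(n=6, p=0.30).
P(X ≤ 0) = C(6,0)·0.30^0·0.70^6.
= 0.117649 = 0.1176.

P = 0.1176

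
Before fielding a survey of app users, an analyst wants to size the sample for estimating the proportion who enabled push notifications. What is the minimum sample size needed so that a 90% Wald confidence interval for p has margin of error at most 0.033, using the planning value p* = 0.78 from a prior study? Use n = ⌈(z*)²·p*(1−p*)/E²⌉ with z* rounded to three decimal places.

n = 427

For 90% confidence, z* = 1.645.
p*(1−p*) = 0.78·0.22 = 0.1716.
Required n before rounding: 2.706025 × 0.1716 / 0.033² = 426.404.
Rounding up, n = 427.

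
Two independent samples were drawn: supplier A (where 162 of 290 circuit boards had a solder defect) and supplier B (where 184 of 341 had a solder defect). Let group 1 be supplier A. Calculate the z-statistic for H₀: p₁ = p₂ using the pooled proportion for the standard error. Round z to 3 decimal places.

p̂₁ = 162/290 = 0.55862, p̂₂ = 184/341 = 0.53959.
Pooling: p̂ = 346/631 = 0.54834.
Pooled SE = √[0.2476636·0.00638083] ≈ 0.039753.
z = (p̂₁ − p̂₂)/SE = (0.55862 − 0.53959)/0.039753 = 0.01903/0.039753 = 0.479.

z = 0.479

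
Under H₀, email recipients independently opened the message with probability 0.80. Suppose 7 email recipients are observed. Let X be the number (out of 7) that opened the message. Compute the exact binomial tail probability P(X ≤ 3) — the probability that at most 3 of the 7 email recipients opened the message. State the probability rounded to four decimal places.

X ~ Binomial(n=7, p=0.80).
P(X ≤ 3) = C(7,0)·0.80^0·0.20^7 + C(7,1)·0.80^1·0.20^6 + C(7,2)·0.80^2·0.20^5 + C(7,3)·0.80^3·0.20^4.
= 0.000013 + 0.000358 + 0.004301 + 0.028672 = 0.0333.

P = 0.0333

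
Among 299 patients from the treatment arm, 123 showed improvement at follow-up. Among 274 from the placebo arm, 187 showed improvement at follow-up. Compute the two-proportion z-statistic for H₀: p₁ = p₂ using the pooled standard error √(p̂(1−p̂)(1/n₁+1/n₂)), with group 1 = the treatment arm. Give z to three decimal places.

Sample proportions: p̂₁ = 123/299 = 0.41137 and p̂₂ = 187/274 = 0.68248.
Pooling: p̂ = 310/573 = 0.54101.
SE = √[p̂(1−p̂)(1/n₁+1/n₂)] = √[0.54101·0.45899·(1/299+1/274)] ≈ 0.041675.
z = (p̂₁ − p̂₂)/SE = (0.41137 − 0.68248)/0.041675 = -0.27111/0.041675 = -6.505.

z = -6.505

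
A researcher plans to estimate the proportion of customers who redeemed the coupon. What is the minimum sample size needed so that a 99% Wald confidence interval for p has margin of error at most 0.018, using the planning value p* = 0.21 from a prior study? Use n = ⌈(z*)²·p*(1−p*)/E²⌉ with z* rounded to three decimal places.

The 99% critical value is z* = 2.576.
p*(1−p*) = 0.21·0.79 = 0.1659.
(z*)²·p*(1−p*)/E² = 6.635776·0.1659/0.000324 = 3397.763.
⌈3397.763⌉ = 3398.

n = 3398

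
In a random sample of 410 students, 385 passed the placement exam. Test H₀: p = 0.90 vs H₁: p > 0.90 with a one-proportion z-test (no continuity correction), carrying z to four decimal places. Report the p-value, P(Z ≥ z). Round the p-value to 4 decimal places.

p-value = 0.0042

With x = 385 successes in n = 410, p̂ = 0.93902.
Under H₀, SE = √(p₀(1−p₀)/n) = √(0.90·0.10/410) = √0.000219512 = 0.014816.
z = (p̂ − p₀)/SE = (385/410 − 0.90)/0.014816 ≈ 2.6339.
p-value = P(Z ≥ z) with z = 2.6339 → 0.0042.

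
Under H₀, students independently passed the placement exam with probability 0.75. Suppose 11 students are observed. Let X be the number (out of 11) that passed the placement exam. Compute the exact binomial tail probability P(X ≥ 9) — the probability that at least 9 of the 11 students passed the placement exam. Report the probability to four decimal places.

P = 0.4552

X ~ Binomial(n=11, p=0.75).
P(X ≥ 9) = C(11,9)·0.75^9·0.25^2 + C(11,10)·0.75^10·0.25^1 + C(11,11)·0.75^11·0.25^0.
= 0.258104 + 0.154862 + 0.042235 = 0.4552.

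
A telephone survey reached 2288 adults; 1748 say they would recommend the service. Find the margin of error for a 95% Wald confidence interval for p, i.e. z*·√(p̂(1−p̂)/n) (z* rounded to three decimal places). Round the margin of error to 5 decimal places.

p̂ = 1748/2288 = 0.76399.
SE = √(p̂(1−p̂)/n) = √(0.180311/2288) = 0.008877.
For 95% confidence, z* = 1.960.
ME = 1.960·0.008877 = 0.01740.

ME = 0.01740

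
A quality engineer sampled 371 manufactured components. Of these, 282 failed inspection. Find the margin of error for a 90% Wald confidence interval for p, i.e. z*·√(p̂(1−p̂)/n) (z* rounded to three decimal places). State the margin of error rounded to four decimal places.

p̂ = 282/371 = 0.76011.
SE(p̂) = √(0.76011·0.23989/371) = 0.022170.
The 90% critical value is z* = 1.645.
Margin of error = z*·SE = 1.645 × 0.022170 = 0.0365.

ME = 0.0365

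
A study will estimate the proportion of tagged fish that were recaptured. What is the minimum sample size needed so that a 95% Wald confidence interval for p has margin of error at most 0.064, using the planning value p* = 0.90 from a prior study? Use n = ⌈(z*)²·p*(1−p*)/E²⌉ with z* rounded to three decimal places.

n = 85

For 95% confidence, z* = 1.960.
p*(1−p*) = 0.0900.
(z*)²·p*(1−p*)/E² = 3.841600·0.0900/0.004096 = 84.410.
Rounding up, n = 85.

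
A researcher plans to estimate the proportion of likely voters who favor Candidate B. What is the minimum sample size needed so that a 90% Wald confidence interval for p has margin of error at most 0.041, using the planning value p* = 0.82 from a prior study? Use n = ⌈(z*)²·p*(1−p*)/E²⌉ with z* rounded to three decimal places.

n = 238

For 90% confidence, z* = 1.645.
p*(1−p*) = 0.82·0.18 = 0.1476.
Required n before rounding: 2.706025 × 0.1476 / 0.041² = 237.602.
Rounding up, n = 238.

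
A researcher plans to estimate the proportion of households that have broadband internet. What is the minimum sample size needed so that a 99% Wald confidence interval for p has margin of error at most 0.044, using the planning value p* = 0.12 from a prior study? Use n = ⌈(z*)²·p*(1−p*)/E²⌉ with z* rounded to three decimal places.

z* = 2.576 at the 99% level.
p*(1−p*) = 0.12·0.88 = 0.1056.
Required n before rounding: 6.635776 × 0.1056 / 0.044² = 361.951.
⌈361.951⌉ = 362.

n = 362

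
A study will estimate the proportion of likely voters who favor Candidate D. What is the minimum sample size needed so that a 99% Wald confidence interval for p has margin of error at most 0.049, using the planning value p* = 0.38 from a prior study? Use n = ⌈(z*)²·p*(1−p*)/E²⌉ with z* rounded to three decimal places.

n = 652

The 99% critical value is z* = 2.576.
p*(1−p*) = 0.38·0.62 = 0.2356.
(z*)²·p*(1−p*)/E² = 6.635776·0.2356/0.002401 = 651.141.
⌈651.141⌉ = 652.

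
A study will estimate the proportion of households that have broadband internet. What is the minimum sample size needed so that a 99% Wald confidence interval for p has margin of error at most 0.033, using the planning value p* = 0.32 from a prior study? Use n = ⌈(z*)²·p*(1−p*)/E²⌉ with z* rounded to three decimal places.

z* = 2.576 at the 99% level.
p*(1−p*) = 0.32·0.68 = 0.2176.
(z*)²·p*(1−p*)/E² = 6.635776·0.2176/0.001089 = 1325.937.
Rounding up, n = 1326.

n = 1326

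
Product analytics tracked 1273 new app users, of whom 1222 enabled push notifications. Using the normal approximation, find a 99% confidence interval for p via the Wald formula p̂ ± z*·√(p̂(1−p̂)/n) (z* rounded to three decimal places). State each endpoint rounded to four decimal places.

The sample proportion is 1222/1273 = 0.95994.
SE = √(p̂(1−p̂)/n) = √(0.038458/1273) = 0.005496.
For 99% confidence, z* = 2.576.
Margin of error: 2.576 × 0.005496 = 0.01416.
So the interval runs from 0.9458 to 0.9741.

(0.9458, 0.9741)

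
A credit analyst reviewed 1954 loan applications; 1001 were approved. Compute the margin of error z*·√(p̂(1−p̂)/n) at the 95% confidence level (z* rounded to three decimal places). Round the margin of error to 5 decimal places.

The sample proportion is 1001/1954 = 0.51228.
Standard error of p̂: √(0.249849/1954) = √0.000127865 = 0.011308.
For 95% confidence, z* = 1.960.
Margin of error = z*·SE = 1.960 × 0.011308 = 0.02216.

ME = 0.02216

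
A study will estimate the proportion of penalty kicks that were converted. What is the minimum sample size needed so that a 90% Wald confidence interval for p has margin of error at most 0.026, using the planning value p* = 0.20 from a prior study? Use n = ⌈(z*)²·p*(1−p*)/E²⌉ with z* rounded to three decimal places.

n = 641

z* = 1.645 at the 90% level.
p*(1−p*) = 0.20·0.80 = 0.1600.
Required n before rounding: 2.706025 × 0.1600 / 0.026² = 640.479.
Rounding up, n = 641.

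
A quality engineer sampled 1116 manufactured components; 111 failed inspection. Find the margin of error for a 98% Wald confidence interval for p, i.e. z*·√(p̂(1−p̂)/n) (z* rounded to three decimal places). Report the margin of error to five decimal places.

ME = 0.02084

With x = 111 successes in n = 1116, p̂ = 0.09946.
Standard error of p̂: √(0.089570/1116) = √0.000080260 = 0.008959.
z* = 2.326 at the 98% level.
So ME = 0.02084.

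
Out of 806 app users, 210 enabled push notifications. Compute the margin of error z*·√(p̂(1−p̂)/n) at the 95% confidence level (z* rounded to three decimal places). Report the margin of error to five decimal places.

ME = 0.03030

With x = 210 successes in n = 806, p̂ = 0.26055.
SE = √(p̂(1−p̂)/n) = √(0.192662/806) = 0.015461.
The 95% critical value is z* = 1.960.
Margin of error = z*·SE = 1.960 × 0.015461 = 0.03030.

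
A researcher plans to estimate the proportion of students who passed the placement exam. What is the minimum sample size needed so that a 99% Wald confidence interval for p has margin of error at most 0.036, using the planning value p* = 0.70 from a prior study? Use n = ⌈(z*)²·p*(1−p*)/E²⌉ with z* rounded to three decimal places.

z* = 2.576 at the 99% level.
p*(1−p*) = 0.70·0.30 = 0.2100.
(z*)²·p*(1−p*)/E² = 6.635776·0.2100/0.001296 = 1075.241.
Rounding up, n = 1076.

n = 1076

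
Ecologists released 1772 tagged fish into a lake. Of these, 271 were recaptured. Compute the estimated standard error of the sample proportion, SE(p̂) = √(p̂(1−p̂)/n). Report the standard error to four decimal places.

The sample proportion is 271/1772 = 0.15293.
p̂(1−p̂) = 0.129542.
Dividing by n and taking the root: √0.000073105 = 0.0086.

SE = 0.0086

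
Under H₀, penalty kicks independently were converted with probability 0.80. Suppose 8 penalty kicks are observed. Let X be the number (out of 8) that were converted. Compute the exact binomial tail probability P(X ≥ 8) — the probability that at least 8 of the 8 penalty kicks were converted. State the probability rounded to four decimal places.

P = 0.1678

X is binomial with n = 8 and p = 0.80.
P(X ≥ 8) = C(8,8)·0.80^8·0.20^0.
= 0.167772 = 0.1678.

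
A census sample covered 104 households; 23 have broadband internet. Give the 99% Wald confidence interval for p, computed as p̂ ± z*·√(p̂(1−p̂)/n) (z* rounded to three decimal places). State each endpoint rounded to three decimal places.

Sample proportion p̂ = 23/104 = 0.22115.
SE = √(p̂(1−p̂)/n) = √(0.172245/104) = 0.040696.
For 99% confidence, z* = 2.576.
Margin = 2.576·0.040696 = 0.10483.
So the interval runs from 0.116 to 0.326.

(0.116, 0.326)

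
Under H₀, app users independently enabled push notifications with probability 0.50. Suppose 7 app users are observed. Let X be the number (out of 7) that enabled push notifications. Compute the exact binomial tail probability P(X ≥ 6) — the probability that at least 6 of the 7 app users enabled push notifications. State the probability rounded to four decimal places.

X ~ Binomial(n=7, p=0.50).
P(X ≥ 6) = C(7,6)·0.50^6·0.50^1 + C(7,7)·0.50^7·0.50^0.
= 0.054688 + 0.007812 = 0.0625.

P = 0.0625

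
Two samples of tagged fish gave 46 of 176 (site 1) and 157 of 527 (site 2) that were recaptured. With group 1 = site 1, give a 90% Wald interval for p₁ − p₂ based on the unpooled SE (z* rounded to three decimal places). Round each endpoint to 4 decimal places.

p̂₁ = 46/176 = 0.26136, p̂₂ = 157/527 = 0.29791; p̂₁ − p̂₂ = -0.03655.
SE = √(0.001096890 + 0.000396889) = √0.001493779 = 0.038649.
The 90% critical value is z* = 1.645. Margin = 1.645·0.038649 = 0.06358.
So the interval runs from -0.1001 to 0.0270.

(-0.1001, 0.0270)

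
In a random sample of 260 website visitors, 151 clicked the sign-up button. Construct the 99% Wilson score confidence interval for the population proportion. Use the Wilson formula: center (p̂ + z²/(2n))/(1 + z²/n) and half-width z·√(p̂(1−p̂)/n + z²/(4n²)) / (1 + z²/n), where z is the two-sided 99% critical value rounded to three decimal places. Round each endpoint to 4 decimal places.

(0.5009, 0.6566)

p̂ = 151/260 = 0.58077; z = 2.576, so z² = 6.635776.
1 + z²/n = 1.025522.
Adjusted center: (0.58077 + z²/(2n))/1.025522 = 0.57876.
Radicand: p̂(1−p̂)/n + z²/(4n²) = 0.000936447 + 0.000024541 = 0.000960988.
Half-width = 2.576·√0.000960988/1.025522 = 0.07787.
So the interval runs from 0.5009 to 0.6566.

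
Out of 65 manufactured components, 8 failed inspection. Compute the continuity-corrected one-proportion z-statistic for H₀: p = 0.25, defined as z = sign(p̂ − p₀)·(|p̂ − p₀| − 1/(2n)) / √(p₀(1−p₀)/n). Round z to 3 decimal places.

p̂ = 8/65 = 0.12308. p̂ − p₀ = -0.126923.
1/(2n) = 0.007692.
Corrected numerator: |-0.126923| − 0.007692 = 0.119231.
Null standard error: √(0.25·0.75/65) = √0.002884615 = 0.053709.
z = (−)0.119231/0.053709 = -2.220.

z = -2.220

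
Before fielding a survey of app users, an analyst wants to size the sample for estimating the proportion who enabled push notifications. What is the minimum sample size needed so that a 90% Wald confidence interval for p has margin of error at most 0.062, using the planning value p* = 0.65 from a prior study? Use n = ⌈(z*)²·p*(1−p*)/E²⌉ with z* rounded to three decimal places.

For 90% confidence, z* = 1.645.
p*(1−p*) = 0.2275.
Required n before rounding: 2.706025 × 0.2275 / 0.062² = 160.151.
Rounding up, n = 161.

n = 161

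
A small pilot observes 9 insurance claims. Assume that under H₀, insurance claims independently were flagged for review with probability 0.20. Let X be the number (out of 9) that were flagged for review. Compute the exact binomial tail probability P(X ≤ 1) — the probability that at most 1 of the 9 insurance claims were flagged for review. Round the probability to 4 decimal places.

P = 0.4362

X is binomial with n = 9 and p = 0.20.
P(X ≤ 1) = C(9,0)·0.20^0·0.80^9 + C(9,1)·0.20^1·0.80^8.
= 0.134218 + 0.301990 = 0.4362.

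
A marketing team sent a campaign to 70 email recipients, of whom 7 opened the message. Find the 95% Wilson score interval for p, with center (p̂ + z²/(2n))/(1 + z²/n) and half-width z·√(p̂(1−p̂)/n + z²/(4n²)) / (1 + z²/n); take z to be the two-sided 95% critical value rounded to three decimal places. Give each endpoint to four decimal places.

Here p̂ = 7/70 = 0.10000 and z = 1.960 (z² = 3.841600).
Denominator 1 + z²/n = 1 + 3.841600/70 = 1.054880.
Adjusted center: (0.10000 + z²/(2n))/1.054880 = 0.12081.
Radicand: p̂(1−p̂)/n + z²/(4n²) = 0.001285714 + 0.000196000 = 0.001481714.
Half-width = z·√(radicand)/denom = 1.960·0.038493/1.054880 = 0.07152.
Interval: 0.12081 ± 0.07152 → (0.0493, 0.1923).

(0.0493, 0.1923)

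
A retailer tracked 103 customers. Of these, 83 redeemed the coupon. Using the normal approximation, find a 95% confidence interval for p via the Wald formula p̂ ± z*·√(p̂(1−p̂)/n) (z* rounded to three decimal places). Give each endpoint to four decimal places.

With x = 83 successes in n = 103, p̂ = 0.80583.
SE(p̂) = √(0.80583·0.19417/103) = 0.038976.
z* = 1.960 at the 95% level.
Margin of error: 1.960 × 0.038976 = 0.07639.
Interval: 0.80583 ± 0.07639 → (0.7294, 0.8822).

(0.7294, 0.8822)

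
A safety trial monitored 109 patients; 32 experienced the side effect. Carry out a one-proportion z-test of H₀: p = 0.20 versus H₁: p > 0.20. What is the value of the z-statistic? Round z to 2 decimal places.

z = 2.44

Sample proportion p̂ = 32/109 = 0.29358.
Under H₀, SE = √(p₀(1−p₀)/n) = √(0.20·0.80/109) = √0.001467890 = 0.038313.
Test statistic: z = 0.09358/0.038313 = 2.44.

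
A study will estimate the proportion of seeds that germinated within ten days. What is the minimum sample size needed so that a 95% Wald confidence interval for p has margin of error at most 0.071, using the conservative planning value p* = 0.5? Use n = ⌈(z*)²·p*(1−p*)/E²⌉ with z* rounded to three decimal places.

n = 191

z* = 1.960 at the 95% level.
p*(1−p*) = 0.50·0.50 = 0.2500.
(z*)²·p*(1−p*)/E² = 3.841600·0.2500/0.005041 = 190.518.
⌈190.518⌉ = 191.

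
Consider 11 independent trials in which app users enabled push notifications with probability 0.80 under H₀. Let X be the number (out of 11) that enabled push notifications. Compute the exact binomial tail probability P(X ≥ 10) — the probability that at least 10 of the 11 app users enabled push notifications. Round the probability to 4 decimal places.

P = 0.3221

X ~ Binomial(n=11, p=0.80).
P(X ≥ 10) = C(11,10)·0.80^10·0.20^1 + C(11,11)·0.80^11·0.20^0.
= 0.236223 + 0.085899 = 0.3221.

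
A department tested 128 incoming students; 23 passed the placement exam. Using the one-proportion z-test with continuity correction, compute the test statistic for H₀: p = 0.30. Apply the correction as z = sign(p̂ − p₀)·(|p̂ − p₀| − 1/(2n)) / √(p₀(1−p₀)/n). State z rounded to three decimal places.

p̂ = 23/128 = 0.17969. p̂ − p₀ = -0.120312.
1/(2n) = 0.003906.
Corrected numerator: |-0.120312| − 0.003906 = 0.116406.
SE₀ = √(0.30·0.70/128) = 0.040505.
z = (−)0.116406/0.040505 = -2.874.

z = -2.874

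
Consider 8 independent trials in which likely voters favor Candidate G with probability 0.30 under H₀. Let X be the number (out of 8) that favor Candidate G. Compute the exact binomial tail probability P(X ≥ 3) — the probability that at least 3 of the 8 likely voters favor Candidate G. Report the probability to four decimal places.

P = 0.4482

X ~ Binomial(n=8, p=0.30).
P(X ≥ 3) = Σ_{j=3}^{8} C(8,j)·0.30^j·0.70^{8−j}.
= 0.254122 + 0.136137 + 0.046675 + 0.010002 + 0.001225 + 0.000066 = 0.4482.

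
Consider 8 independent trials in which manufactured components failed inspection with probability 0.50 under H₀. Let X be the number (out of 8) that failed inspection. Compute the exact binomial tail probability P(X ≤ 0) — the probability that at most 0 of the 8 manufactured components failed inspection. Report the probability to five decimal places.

P = 0.00391

X is binomial with n = 8 and p = 0.50.
P(X ≤ 0) = C(8,0)·0.50^0·0.50^8.
= 0.003906 = 0.00391.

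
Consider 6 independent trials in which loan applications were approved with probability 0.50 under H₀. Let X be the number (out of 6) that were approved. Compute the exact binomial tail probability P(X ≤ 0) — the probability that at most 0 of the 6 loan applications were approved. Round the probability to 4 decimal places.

X is binomial with n = 6 and p = 0.50.
P(X ≤ 0) = C(6,0)·0.50^0·0.50^6.
= 0.015625 = 0.0156.

P = 0.0156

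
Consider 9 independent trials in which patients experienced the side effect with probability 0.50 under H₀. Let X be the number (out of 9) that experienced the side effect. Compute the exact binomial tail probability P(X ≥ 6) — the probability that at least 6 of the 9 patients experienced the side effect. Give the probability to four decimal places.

X is binomial with n = 9 and p = 0.50.
P(X ≥ 6) = C(9,6)·0.50^6·0.50^3 + C(9,7)·0.50^7·0.50^2 + C(9,8)·0.50^8·0.50^1 + C(9,9)·0.50^9·0.50^0.
= 0.164062 + 0.070312 + 0.017578 + 0.001953 = 0.2539.

P = 0.2539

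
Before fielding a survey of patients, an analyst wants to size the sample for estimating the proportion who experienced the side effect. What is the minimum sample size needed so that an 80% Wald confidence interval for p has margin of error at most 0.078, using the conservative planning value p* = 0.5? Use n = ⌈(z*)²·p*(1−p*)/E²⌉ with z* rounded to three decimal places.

n = 68

For 80% confidence, z* = 1.282.
p*(1−p*) = 0.2500.
Required n before rounding: 1.643524 × 0.2500 / 0.078² = 67.535.
Rounding up, n = 68.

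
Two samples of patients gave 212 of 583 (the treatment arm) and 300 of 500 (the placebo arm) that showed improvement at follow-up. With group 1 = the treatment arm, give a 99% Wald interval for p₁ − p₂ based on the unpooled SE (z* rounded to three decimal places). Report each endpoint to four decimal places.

(-0.3126, -0.1601)

p̂₁ = 0.36364, p̂₂ = 0.60000, so the observed difference is -0.23636.
SE = √(0.000396921 + 0.000480000) = √0.000876921 = 0.029613.
For 99% confidence, z* = 2.576. Margin = 2.576·0.029613 = 0.07628.
So the interval runs from -0.3126 to -0.1601.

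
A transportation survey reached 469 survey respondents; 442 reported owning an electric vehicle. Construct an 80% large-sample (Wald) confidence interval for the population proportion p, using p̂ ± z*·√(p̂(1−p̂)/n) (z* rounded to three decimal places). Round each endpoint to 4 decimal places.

The sample proportion is 442/469 = 0.94243.
SE = √(p̂(1−p̂)/n) = √(0.054255/469) = 0.010756.
The 80% critical value is z* = 1.282.
Margin = 1.282·0.010756 = 0.01379.
CI: 0.94243 ± 0.01379 = (0.9286, 0.9562).

(0.9286, 0.9562)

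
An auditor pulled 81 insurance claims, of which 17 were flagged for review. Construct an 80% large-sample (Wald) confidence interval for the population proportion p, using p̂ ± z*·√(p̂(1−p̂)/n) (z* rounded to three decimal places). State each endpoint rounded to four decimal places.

(0.1519, 0.2679)

The sample proportion is 17/81 = 0.20988.
Standard error of p̂: √(0.165828/81) = √0.002047264 = 0.045247.
z* = 1.282 at the 80% level.
Margin = 1.282·0.045247 = 0.05801.
CI: 0.20988 ± 0.05801 = (0.1519, 0.2679).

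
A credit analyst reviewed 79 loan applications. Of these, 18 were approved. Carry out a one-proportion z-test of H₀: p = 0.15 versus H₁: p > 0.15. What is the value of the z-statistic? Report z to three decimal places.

p̂ = 18/79 = 0.22785.
Null standard error: √(0.15·0.85/79) = √0.001613924 = 0.040174.
z = (p̂ − p₀)/SE = (0.22785 − 0.15)/0.040174 = 1.938.

z = 1.938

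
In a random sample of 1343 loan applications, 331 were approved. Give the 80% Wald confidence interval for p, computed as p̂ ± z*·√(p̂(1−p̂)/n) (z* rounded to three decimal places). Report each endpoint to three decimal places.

Sample proportion p̂ = 331/1343 = 0.24646.
SE(p̂) = √(0.24646·0.75354/1343) = 0.011760.
z* = 1.282 at the 80% level.
Margin of error: 1.282 × 0.011760 = 0.01508.
CI: 0.24646 ± 0.01508 = (0.231, 0.262).

(0.231, 0.262)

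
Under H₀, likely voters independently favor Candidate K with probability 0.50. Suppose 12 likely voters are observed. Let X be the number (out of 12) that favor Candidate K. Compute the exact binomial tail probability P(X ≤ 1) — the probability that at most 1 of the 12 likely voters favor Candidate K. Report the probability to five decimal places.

X ~ Binomial(n=12, p=0.50).
P(X ≤ 1) = C(12,0)·0.50^0·0.50^12 + C(12,1)·0.50^1·0.50^11.
= 0.000244 + 0.002930 = 0.00317.

P = 0.00317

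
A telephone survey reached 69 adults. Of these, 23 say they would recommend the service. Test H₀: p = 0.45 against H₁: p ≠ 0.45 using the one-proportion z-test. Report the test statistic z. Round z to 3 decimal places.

z = -1.948

The sample proportion is 23/69 = 0.33333.
Under H₀, SE = √(p₀(1−p₀)/n) = √(0.45·0.55/69) = √0.003586957 = 0.059891.
Test statistic: z = -0.11667/0.059891 = -1.948.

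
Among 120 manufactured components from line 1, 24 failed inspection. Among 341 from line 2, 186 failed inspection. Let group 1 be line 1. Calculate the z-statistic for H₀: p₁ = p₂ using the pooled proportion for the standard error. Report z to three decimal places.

z = -6.535

p̂₁ = 24/120 = 0.20000, p̂₂ = 186/341 = 0.54545.
Pooled p̂ = (24+186)/(120+341) = 210/461 = 0.45553.
Pooled SE = √[0.2480225·0.01126588] ≈ 0.052860.
z = (p̂₁ − p̂₂)/SE = (0.20000 − 0.54545)/0.052860 = -0.34545/0.052860 = -6.535.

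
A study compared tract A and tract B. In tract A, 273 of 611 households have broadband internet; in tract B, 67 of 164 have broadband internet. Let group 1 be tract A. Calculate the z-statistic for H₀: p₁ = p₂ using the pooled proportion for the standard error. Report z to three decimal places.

p̂₁ = 273/611 = 0.44681, p̂₂ = 67/164 = 0.40854.
Pooled p̂ = (273+67)/(611+164) = 340/775 = 0.43871.
SE = √[p̂(1−p̂)(1/n₁+1/n₂)] = √[0.43871·0.56129·(1/611+1/164)] ≈ 0.043641.
z = (p̂₁ − p̂₂)/SE = (0.44681 − 0.40854)/0.043641 = 0.03827/0.043641 = 0.877.

z = 0.877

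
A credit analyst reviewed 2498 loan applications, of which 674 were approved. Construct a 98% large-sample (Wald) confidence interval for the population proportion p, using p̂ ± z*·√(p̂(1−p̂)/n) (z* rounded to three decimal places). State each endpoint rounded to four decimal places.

(0.2492, 0.2905)

p̂ = 674/2498 = 0.26982.
Standard error of p̂: √(0.197015/2498) = √0.000078869 = 0.008881.
The 98% critical value is z* = 2.326.
Margin of error: 2.326 × 0.008881 = 0.02066.
Interval: 0.26982 ± 0.02066 → (0.2492, 0.2905).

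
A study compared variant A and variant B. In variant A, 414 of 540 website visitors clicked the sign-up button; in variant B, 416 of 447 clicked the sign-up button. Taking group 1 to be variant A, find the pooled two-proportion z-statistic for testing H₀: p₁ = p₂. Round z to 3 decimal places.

Sample proportions: p̂₁ = 414/540 = 0.76667 and p̂₂ = 416/447 = 0.93065.
Pooled p̂ = (414+416)/(540+447) = 830/987 = 0.84093.
Pooled SE = √[0.1337653·0.00408899] ≈ 0.023387.
z = (p̂₁ − p̂₂)/SE = (0.76667 − 0.93065)/0.023387 = -0.16398/0.023387 = -7.012.

z = -7.012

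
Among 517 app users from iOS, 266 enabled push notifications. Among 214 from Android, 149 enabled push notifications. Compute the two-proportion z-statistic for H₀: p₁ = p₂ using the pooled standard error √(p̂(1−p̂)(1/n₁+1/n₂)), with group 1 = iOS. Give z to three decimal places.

p̂₁ = 266/517 = 0.51451, p̂₂ = 149/214 = 0.69626.
Pooled p̂ = (266+149)/(517+214) = 415/731 = 0.56772.
Pooled SE = √[0.2454146·0.00660713] ≈ 0.040268.
z = -0.18175/0.040268 = -4.514.

z = -4.514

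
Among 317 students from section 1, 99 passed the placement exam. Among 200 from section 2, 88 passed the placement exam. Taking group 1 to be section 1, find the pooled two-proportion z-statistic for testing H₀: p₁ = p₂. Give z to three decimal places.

Sample proportions: p̂₁ = 99/317 = 0.31230 and p̂₂ = 88/200 = 0.44000.
Pooled p̂ = (99+88)/(317+200) = 187/517 = 0.36170.
Pooled SE = √[0.2308737·0.00815457] ≈ 0.043390.
z = (p̂₁ − p̂₂)/SE = (0.31230 − 0.44000)/0.043390 = -0.12770/0.043390 = -2.943.

z = -2.943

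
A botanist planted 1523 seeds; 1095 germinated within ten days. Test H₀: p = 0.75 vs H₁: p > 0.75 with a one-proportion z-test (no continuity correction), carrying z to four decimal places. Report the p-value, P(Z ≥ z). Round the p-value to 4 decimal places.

Sample proportion p̂ = 1095/1523 = 0.71898.
Under H₀, SE = √(p₀(1−p₀)/n) = √(0.75·0.25/1523) = √0.000123112 = 0.011096.
Test statistic (full precision, shown to 4 dp): z = (1095/1523 − 0.75)/SE₀ ≈ -2.7961.
From the standard normal, P(Z ≥ z) = 0.9974.

p-value = 0.9974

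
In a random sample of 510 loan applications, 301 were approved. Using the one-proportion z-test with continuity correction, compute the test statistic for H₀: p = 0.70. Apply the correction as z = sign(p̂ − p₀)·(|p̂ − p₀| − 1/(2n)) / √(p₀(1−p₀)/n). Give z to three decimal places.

p̂ = 301/510 = 0.59020. p̂ − p₀ = -0.109804.
Continuity correction 1/(2n) = 1/1020 = 0.000980.
Corrected numerator: |-0.109804| − 0.000980 = 0.108824.
Under H₀, SE = √(p₀(1−p₀)/n) = √(0.70·0.30/510) = √0.000411765 = 0.020292.
z = (−)0.108824/0.020292 = -5.363.

z = -5.363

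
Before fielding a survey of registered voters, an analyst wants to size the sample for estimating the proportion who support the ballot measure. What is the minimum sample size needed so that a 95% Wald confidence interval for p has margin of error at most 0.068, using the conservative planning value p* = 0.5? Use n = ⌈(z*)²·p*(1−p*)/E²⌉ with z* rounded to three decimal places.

n = 208

z* = 1.960 at the 95% level.
p*(1−p*) = 0.2500.
Required n before rounding: 3.841600 × 0.2500 / 0.068² = 207.699.
⌈207.699⌉ = 208.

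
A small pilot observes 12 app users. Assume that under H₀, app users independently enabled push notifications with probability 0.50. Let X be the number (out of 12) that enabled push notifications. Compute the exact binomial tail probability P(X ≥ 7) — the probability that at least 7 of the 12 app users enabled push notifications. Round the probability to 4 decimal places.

P = 0.3872

X is binomial with n = 12 and p = 0.50.
P(X ≥ 7) = Σ_{j=7}^{12} C(12,j)·0.50^j·0.50^{12−j}.
= 0.193359 + 0.120850 + 0.053711 + 0.016113 + 0.002930 + 0.000244 = 0.3872.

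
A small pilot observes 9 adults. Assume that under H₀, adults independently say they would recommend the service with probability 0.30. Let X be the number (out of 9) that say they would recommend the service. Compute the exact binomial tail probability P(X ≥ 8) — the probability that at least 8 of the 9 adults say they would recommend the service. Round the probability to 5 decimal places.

P = 0.00043

X ~ Binomial(n=9, p=0.30).
P(X ≥ 8) = C(9,8)·0.30^8·0.70^1 + C(9,9)·0.30^9·0.70^0.
= 0.000413 + 0.000020 = 0.00043.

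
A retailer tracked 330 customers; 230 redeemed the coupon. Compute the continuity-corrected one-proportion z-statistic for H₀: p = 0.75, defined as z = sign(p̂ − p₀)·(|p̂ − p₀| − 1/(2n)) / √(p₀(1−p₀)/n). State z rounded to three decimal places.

Sample proportion p̂ = 230/330 = 0.69697. p̂ − p₀ = -0.053030.
Continuity correction 1/(2n) = 1/660 = 0.001515.
Corrected numerator: |-0.053030| − 0.001515 = 0.051515.
Under H₀, SE = √(p₀(1−p₀)/n) = √(0.75·0.25/330) = √0.000568182 = 0.023837.
z = (−)0.051515/0.023837 = -2.161.

z = -2.161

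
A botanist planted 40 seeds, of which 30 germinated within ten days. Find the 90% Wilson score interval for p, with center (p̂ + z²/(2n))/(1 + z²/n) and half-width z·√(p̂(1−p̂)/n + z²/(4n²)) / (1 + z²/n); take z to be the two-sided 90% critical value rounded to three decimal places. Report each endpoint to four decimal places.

p̂ = 30/40 = 0.75000; z = 1.645, so z² = 2.706025.
1 + z²/n = 1.067651.
Adjusted center: (0.75000 + z²/(2n))/1.067651 = 0.73416.
Radicand: p̂(1−p̂)/n + z²/(4n²) = 0.004687500 + 0.000422816 = 0.005110316.
Half-width = 1.645·√0.005110316/1.067651 = 0.11014.
Interval: 0.73416 ± 0.11014 → (0.6240, 0.8443).

(0.6240, 0.8443)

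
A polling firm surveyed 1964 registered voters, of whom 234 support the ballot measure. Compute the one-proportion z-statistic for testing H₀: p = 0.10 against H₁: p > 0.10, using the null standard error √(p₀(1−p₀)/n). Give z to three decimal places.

z = 2.828

With x = 234 successes in n = 1964, p̂ = 0.11914.
SE₀ = √(0.10·0.90/1964) = 0.006769.
z = (p̂ − p₀)/SE = (0.11914 − 0.10)/0.006769 = 2.828.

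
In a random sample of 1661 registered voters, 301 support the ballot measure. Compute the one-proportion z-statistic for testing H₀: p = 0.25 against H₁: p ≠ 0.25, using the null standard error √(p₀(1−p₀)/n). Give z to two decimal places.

With x = 301 successes in n = 1661, p̂ = 0.18122.
Under H₀, SE = √(p₀(1−p₀)/n) = √(0.25·0.75/1661) = √0.000112884 = 0.010625.
z = (p̂ − p₀)/SE = (0.18122 − 0.25)/0.010625 = -6.47.

z = -6.47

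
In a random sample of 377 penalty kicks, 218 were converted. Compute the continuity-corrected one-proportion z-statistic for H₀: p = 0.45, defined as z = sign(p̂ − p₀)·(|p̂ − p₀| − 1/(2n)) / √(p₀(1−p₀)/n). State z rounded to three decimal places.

With x = 218 successes in n = 377, p̂ = 0.57825. p̂ − p₀ = 0.128249.
1/(2n) = 0.001326.
Corrected numerator: |0.128249| − 0.001326 = 0.126923.
Null standard error: √(0.45·0.55/377) = √0.000656499 = 0.025622.
z = +0.126923/0.025622 = 4.954.

z = 4.954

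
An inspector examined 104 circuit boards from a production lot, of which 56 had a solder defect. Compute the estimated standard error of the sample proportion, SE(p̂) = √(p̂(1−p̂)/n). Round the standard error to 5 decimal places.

SE = 0.04888

The sample proportion is 56/104 = 0.53846.
p̂(1−p̂) = 0.53846·0.46154 = 0.248521.
Dividing by n and taking the root: √0.002389625 = 0.04888.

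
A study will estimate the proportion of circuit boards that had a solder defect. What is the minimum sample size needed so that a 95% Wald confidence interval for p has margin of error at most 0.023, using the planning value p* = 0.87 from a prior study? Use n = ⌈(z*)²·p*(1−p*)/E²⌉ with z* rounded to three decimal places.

z* = 1.960 at the 95% level.
p*(1−p*) = 0.87·0.13 = 0.1131.
(z*)²·p*(1−p*)/E² = 3.841600·0.1131/0.000529 = 821.333.
Rounding up, n = 822.

n = 822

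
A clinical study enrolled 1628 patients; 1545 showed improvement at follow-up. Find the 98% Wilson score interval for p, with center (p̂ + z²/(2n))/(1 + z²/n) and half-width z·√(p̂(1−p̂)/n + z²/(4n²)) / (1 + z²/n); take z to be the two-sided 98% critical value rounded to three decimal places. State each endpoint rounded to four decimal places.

Here p̂ = 1545/1628 = 0.94902 and z = 2.326 (z² = 5.410276).
Denominator 1 + z²/n = 1 + 5.410276/1628 = 1.003323.
Center = (0.94902 + 0.001662)/1.003323 = 0.94753.
Radicand: p̂(1−p̂)/n + z²/(4n²) = 0.000029720 + 0.000000510 = 0.000030230.
Half-width = 2.326·√0.000030230/1.003323 = 0.01275.
CI: 0.94753 ± 0.01275 = (0.9348, 0.9603).

(0.9348, 0.9603)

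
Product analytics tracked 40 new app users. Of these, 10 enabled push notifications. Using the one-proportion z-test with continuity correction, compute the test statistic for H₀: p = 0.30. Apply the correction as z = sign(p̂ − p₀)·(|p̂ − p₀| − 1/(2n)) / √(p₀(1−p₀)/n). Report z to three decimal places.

z = -0.518

The sample proportion is 10/40 = 0.25000. p̂ − p₀ = -0.050000.
1/(2n) = 0.012500.
Corrected numerator: |-0.050000| − 0.012500 = 0.037500.
Under H₀, SE = √(p₀(1−p₀)/n) = √(0.30·0.70/40) = √0.005250000 = 0.072457.
z = −0.037500/0.072457 = -0.518.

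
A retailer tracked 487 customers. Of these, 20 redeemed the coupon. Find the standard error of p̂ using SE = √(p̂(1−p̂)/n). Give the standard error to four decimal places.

SE = 0.0090

p̂ = 20/487 = 0.04107.
p̂(1−p̂) = 0.04107·0.95893 = 0.039383.
SE = √(0.039383/487) = 0.0090.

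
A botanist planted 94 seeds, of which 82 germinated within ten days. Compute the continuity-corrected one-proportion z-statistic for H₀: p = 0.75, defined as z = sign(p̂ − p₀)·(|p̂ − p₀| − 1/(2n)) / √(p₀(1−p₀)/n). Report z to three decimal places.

The sample proportion is 82/94 = 0.87234. p̂ − p₀ = 0.122340.
1/(2n) = 0.005319.
Corrected numerator: |0.122340| − 0.005319 = 0.117021.
Null standard error: √(0.75·0.25/94) = √0.001994681 = 0.044662.
z = (+)0.117021/0.044662 = 2.620.

z = 2.620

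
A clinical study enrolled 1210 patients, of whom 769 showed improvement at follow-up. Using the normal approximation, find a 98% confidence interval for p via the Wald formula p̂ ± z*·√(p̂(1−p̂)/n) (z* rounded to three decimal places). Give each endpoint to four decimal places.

(0.6034, 0.6677)

With x = 769 successes in n = 1210, p̂ = 0.63554.
SE = √(p̂(1−p̂)/n) = √(0.231630/1210) = 0.013836.
For 98% confidence, z* = 2.326.
Margin = 2.326·0.013836 = 0.03218.
CI: 0.63554 ± 0.03218 = (0.6034, 0.6677).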